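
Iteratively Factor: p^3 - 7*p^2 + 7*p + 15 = (p + 1)*(p^2 - 8*p + 15) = (p - 3)*(p + 1)*(p - 5)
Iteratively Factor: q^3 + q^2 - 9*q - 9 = (q + 3)*(q^2 - 2*q - 3) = (q - 3)*(q + 3)*(q + 1)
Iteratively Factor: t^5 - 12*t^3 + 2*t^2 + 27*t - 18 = (t - 3)*(t^4 + 3*t^3 - 3*t^2 - 7*t + 6) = (t - 3)*(t - 1)*(t^3 + 4*t^2 + t - 6) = (t - 3)*(t - 1)*(t + 3)*(t^2 + t - 2) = (t - 3)*(t - 1)*(t + 2)*(t + 3)*(t - 1)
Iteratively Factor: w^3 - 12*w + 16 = (w + 4)*(w^2 - 4*w + 4) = (w - 2)*(w + 4)*(w - 2)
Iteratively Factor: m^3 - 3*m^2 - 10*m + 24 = (m - 4)*(m^2 + m - 6) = (m - 4)*(m - 2)*(m + 3)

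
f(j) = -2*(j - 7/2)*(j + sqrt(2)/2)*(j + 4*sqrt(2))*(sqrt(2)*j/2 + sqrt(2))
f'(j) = -sqrt(2)*(j - 7/2)*(j + sqrt(2)/2)*(j + 4*sqrt(2)) - 2*(j - 7/2)*(j + sqrt(2)/2)*(sqrt(2)*j/2 + sqrt(2)) - 2*(j - 7/2)*(j + 4*sqrt(2))*(sqrt(2)*j/2 + sqrt(2)) - 2*(j + sqrt(2)/2)*(j + 4*sqrt(2))*(sqrt(2)*j/2 + sqrt(2)) = -4*sqrt(2)*j^3 - 27*j^2 + 9*sqrt(2)*j^2/2 + 6*sqrt(2)*j + 27*j + 6*sqrt(2) + 63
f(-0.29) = 20.52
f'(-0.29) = 59.60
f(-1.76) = -7.33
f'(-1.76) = -24.05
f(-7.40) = -971.14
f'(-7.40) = 971.16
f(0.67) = 93.10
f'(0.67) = 84.30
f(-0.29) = 20.52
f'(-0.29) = 59.60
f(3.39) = 31.08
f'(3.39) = -265.75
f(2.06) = 176.55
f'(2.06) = 7.56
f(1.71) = 167.23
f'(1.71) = 43.54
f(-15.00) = -45419.60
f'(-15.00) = 13987.98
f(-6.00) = -97.60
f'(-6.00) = 337.56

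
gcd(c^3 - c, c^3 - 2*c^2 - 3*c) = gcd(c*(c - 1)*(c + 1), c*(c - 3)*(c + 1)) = c^2 + c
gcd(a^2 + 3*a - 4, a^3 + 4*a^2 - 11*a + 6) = a - 1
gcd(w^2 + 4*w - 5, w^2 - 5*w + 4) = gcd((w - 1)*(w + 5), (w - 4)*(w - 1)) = w - 1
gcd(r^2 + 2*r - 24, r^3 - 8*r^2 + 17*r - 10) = 1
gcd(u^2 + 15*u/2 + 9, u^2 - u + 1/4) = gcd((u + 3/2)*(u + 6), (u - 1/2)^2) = 1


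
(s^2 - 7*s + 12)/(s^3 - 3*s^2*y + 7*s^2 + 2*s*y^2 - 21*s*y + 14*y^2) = (s^2 - 7*s + 12)/(s^3 - 3*s^2*y + 7*s^2 + 2*s*y^2 - 21*s*y + 14*y^2)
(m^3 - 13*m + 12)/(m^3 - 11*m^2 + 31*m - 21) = (m + 4)/(m - 7)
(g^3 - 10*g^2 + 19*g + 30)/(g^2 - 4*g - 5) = g - 6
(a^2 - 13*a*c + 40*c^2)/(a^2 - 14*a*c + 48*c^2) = (a - 5*c)/(a - 6*c)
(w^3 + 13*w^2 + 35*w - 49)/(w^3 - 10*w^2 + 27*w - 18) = (w^2 + 14*w + 49)/(w^2 - 9*w + 18)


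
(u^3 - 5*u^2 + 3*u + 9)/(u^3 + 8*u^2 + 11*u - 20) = (u^3 - 5*u^2 + 3*u + 9)/(u^3 + 8*u^2 + 11*u - 20)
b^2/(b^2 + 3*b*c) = b/(b + 3*c)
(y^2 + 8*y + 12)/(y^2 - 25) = (y^2 + 8*y + 12)/(y^2 - 25)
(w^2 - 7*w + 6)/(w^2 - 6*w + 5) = (w - 6)/(w - 5)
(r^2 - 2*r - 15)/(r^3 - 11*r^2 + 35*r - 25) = (r + 3)/(r^2 - 6*r + 5)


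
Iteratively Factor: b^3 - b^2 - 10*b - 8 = (b + 2)*(b^2 - 3*b - 4) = (b + 1)*(b + 2)*(b - 4)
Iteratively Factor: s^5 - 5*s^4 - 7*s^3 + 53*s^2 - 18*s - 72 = (s + 1)*(s^4 - 6*s^3 - s^2 + 54*s - 72) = (s - 3)*(s + 1)*(s^3 - 3*s^2 - 10*s + 24) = (s - 3)*(s + 1)*(s + 3)*(s^2 - 6*s + 8) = (s - 3)*(s - 2)*(s + 1)*(s + 3)*(s - 4)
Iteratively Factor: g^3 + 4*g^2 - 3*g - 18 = (g - 2)*(g^2 + 6*g + 9) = (g - 2)*(g + 3)*(g + 3)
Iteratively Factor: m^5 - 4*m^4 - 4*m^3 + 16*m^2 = (m - 2)*(m^4 - 2*m^3 - 8*m^2) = (m - 4)*(m - 2)*(m^3 + 2*m^2) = (m - 4)*(m - 2)*(m + 2)*(m^2) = m*(m - 4)*(m - 2)*(m + 2)*(m)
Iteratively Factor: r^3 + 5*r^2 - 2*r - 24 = (r + 4)*(r^2 + r - 6) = (r - 2)*(r + 4)*(r + 3)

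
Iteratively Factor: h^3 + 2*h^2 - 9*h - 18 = (h + 3)*(h^2 - h - 6) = (h - 3)*(h + 3)*(h + 2)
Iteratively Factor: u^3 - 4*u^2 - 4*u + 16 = (u - 2)*(u^2 - 2*u - 8) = (u - 2)*(u + 2)*(u - 4)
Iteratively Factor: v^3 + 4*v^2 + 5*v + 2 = (v + 1)*(v^2 + 3*v + 2) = (v + 1)*(v + 2)*(v + 1)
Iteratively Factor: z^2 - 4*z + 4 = (z - 2)*(z - 2)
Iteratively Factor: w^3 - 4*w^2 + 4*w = (w)*(w^2 - 4*w + 4) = w*(w - 2)*(w - 2)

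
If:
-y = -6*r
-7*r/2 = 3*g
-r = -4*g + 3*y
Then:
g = 0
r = 0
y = 0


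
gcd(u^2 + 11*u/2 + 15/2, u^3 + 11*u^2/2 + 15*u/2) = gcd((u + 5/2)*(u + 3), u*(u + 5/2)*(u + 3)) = u^2 + 11*u/2 + 15/2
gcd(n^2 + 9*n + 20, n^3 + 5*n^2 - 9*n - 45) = n + 5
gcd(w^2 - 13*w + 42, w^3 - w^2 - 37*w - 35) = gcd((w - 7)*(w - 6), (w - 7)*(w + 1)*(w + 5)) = w - 7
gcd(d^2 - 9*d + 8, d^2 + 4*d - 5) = d - 1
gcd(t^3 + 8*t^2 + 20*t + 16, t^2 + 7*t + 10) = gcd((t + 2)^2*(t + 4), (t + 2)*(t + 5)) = t + 2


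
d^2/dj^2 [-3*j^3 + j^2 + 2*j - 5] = 2 - 18*j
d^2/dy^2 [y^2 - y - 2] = 2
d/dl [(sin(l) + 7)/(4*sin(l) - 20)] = -3*cos(l)/(sin(l) - 5)^2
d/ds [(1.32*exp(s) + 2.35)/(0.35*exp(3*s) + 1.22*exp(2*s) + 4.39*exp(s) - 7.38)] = (-(1.32*exp(s) + 2.35)*(1.05*exp(2*s) + 2.44*exp(s) + 4.39) + 0.462*exp(3*s) + 1.6104*exp(2*s) + 5.7948*exp(s) - 9.7416)*exp(s)/(0.35*exp(3*s) + 1.22*exp(2*s) + 4.39*exp(s) - 7.38)^2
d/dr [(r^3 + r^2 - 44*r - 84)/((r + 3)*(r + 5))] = (r^4 + 16*r^3 + 97*r^2 + 198*r + 12)/(r^4 + 16*r^3 + 94*r^2 + 240*r + 225)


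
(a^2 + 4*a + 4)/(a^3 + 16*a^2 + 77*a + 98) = (a + 2)/(a^2 + 14*a + 49)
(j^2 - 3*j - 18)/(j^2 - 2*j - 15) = (j - 6)/(j - 5)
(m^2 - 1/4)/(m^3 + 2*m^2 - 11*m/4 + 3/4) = (2*m + 1)/(2*m^2 + 5*m - 3)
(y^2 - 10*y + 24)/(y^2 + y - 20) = (y - 6)/(y + 5)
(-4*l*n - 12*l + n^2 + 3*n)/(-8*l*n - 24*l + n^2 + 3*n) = (4*l - n)/(8*l - n)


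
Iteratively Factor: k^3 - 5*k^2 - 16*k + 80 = (k - 5)*(k^2 - 16) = (k - 5)*(k - 4)*(k + 4)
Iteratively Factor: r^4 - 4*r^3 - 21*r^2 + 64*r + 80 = (r - 4)*(r^3 - 21*r - 20) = (r - 5)*(r - 4)*(r^2 + 5*r + 4) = (r - 5)*(r - 4)*(r + 4)*(r + 1)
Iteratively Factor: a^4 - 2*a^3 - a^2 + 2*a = (a + 1)*(a^3 - 3*a^2 + 2*a) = a*(a + 1)*(a^2 - 3*a + 2) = a*(a - 1)*(a + 1)*(a - 2)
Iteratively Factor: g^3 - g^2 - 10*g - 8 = (g - 4)*(g^2 + 3*g + 2) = (g - 4)*(g + 1)*(g + 2)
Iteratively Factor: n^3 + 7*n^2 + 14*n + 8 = (n + 4)*(n^2 + 3*n + 2) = (n + 2)*(n + 4)*(n + 1)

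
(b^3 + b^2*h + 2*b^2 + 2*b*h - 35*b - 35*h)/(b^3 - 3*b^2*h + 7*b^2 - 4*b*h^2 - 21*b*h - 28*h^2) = (b - 5)/(b - 4*h)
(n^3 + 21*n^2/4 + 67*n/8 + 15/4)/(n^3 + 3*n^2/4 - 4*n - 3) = (n + 5/2)/(n - 2)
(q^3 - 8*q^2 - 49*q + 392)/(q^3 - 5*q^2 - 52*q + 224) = (q - 7)/(q - 4)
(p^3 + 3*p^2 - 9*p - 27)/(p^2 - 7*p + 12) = (p^2 + 6*p + 9)/(p - 4)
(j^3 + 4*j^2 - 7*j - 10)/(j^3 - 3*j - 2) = (j + 5)/(j + 1)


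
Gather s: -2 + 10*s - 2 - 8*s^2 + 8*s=-8*s^2 + 18*s - 4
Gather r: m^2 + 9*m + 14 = m^2 + 9*m + 14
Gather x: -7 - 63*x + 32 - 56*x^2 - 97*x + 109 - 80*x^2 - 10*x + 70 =-136*x^2 - 170*x + 204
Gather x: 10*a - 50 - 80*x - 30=10*a - 80*x - 80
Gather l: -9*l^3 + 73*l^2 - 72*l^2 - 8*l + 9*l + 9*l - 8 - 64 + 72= -9*l^3 + l^2 + 10*l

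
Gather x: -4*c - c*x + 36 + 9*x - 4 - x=-4*c + x*(8 - c) + 32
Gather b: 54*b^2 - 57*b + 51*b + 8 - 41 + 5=54*b^2 - 6*b - 28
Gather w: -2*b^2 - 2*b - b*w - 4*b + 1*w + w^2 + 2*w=-2*b^2 - 6*b + w^2 + w*(3 - b)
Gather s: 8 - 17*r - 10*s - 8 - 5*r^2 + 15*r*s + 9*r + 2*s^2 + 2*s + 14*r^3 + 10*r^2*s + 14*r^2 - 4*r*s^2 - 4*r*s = 14*r^3 + 9*r^2 - 8*r + s^2*(2 - 4*r) + s*(10*r^2 + 11*r - 8)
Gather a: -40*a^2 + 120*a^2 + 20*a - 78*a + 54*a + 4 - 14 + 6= 80*a^2 - 4*a - 4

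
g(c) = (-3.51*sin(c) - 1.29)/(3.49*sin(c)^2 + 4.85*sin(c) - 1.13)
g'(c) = (-6.98*sin(c)*cos(c) - 4.85*cos(c))*(-3.51*sin(c) - 1.29)/(3.49*sin(c)^2 + 4.85*sin(c) - 1.13)^2 - 3.51*cos(c)/(3.49*sin(c)^2 + 4.85*sin(c) - 1.13) = (12.2499*sin(c)^2 + 9.0042*sin(c) + 10.2228)*cos(c)/(12.1801*sin(c)^4 + 33.853*sin(c)^3 + 15.6351*sin(c)^2 - 10.961*sin(c) + 1.2769)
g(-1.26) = -0.79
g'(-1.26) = 0.58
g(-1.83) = -0.82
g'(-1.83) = -0.51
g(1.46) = -0.67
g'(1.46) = 0.07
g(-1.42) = -0.87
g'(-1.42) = 0.32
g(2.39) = -0.97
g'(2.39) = -1.11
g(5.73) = -0.20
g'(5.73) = 1.02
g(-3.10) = 0.86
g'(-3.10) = -5.61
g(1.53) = -0.67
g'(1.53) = 0.02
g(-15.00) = -0.35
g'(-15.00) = -0.92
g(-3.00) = 0.46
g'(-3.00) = -2.99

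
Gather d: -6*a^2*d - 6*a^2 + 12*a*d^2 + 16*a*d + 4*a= -6*a^2 + 12*a*d^2 + 4*a + d*(-6*a^2 + 16*a)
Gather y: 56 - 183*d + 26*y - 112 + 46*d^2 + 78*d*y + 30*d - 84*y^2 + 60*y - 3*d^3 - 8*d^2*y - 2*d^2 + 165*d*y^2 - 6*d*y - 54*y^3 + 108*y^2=-3*d^3 + 44*d^2 - 153*d - 54*y^3 + y^2*(165*d + 24) + y*(-8*d^2 + 72*d + 86) - 56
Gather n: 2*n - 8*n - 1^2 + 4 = 3 - 6*n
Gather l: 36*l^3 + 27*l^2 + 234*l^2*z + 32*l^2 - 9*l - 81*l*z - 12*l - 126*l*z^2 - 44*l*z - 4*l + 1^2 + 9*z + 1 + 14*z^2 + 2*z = 36*l^3 + l^2*(234*z + 59) + l*(-126*z^2 - 125*z - 25) + 14*z^2 + 11*z + 2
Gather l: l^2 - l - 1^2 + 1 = l^2 - l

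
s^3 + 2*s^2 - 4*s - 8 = (s - 2)*(s + 2)^2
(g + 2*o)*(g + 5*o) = g^2 + 7*g*o + 10*o^2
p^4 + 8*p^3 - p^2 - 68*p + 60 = (p - 2)*(p - 1)*(p + 5)*(p + 6)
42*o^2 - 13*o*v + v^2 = (-7*o + v)*(-6*o + v)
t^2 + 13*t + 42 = (t + 6)*(t + 7)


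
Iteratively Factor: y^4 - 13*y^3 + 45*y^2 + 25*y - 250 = (y - 5)*(y^3 - 8*y^2 + 5*y + 50) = (y - 5)^2*(y^2 - 3*y - 10) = (y - 5)^3*(y + 2)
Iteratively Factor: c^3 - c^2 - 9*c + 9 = (c + 3)*(c^2 - 4*c + 3) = (c - 1)*(c + 3)*(c - 3)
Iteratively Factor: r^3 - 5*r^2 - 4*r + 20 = (r + 2)*(r^2 - 7*r + 10) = (r - 5)*(r + 2)*(r - 2)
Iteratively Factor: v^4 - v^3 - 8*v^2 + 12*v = (v + 3)*(v^3 - 4*v^2 + 4*v) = (v - 2)*(v + 3)*(v^2 - 2*v) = v*(v - 2)*(v + 3)*(v - 2)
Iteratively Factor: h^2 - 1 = (h + 1)*(h - 1)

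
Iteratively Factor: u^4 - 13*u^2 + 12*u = (u - 1)*(u^3 + u^2 - 12*u) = (u - 1)*(u + 4)*(u^2 - 3*u) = (u - 3)*(u - 1)*(u + 4)*(u)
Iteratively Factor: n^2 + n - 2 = (n + 2)*(n - 1)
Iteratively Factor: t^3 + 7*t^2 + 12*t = (t + 3)*(t^2 + 4*t) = (t + 3)*(t + 4)*(t)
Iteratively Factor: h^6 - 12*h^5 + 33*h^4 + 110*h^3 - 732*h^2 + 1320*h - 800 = (h - 2)*(h^5 - 10*h^4 + 13*h^3 + 136*h^2 - 460*h + 400) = (h - 2)^2*(h^4 - 8*h^3 - 3*h^2 + 130*h - 200) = (h - 2)^3*(h^3 - 6*h^2 - 15*h + 100) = (h - 5)*(h - 2)^3*(h^2 - h - 20) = (h - 5)^2*(h - 2)^3*(h + 4)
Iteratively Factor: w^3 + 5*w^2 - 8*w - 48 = (w - 3)*(w^2 + 8*w + 16) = (w - 3)*(w + 4)*(w + 4)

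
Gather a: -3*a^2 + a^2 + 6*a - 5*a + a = -2*a^2 + 2*a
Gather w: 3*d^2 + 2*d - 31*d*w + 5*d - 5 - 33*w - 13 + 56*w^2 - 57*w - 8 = 3*d^2 + 7*d + 56*w^2 + w*(-31*d - 90) - 26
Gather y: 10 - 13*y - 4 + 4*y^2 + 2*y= 4*y^2 - 11*y + 6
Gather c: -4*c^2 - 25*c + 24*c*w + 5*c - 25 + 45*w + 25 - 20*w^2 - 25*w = -4*c^2 + c*(24*w - 20) - 20*w^2 + 20*w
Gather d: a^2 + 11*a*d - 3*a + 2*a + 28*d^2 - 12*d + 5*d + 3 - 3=a^2 - a + 28*d^2 + d*(11*a - 7)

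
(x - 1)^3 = x^3 - 3*x^2 + 3*x - 1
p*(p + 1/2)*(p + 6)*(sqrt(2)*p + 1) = sqrt(2)*p^4 + p^3 + 13*sqrt(2)*p^3/2 + 3*sqrt(2)*p^2 + 13*p^2/2 + 3*p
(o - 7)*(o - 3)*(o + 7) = o^3 - 3*o^2 - 49*o + 147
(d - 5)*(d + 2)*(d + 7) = d^3 + 4*d^2 - 31*d - 70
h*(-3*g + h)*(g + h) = -3*g^2*h - 2*g*h^2 + h^3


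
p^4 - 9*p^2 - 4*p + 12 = (p - 3)*(p - 1)*(p + 2)^2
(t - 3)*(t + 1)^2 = t^3 - t^2 - 5*t - 3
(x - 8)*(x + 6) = x^2 - 2*x - 48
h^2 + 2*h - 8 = (h - 2)*(h + 4)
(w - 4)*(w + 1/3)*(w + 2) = w^3 - 5*w^2/3 - 26*w/3 - 8/3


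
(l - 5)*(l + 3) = l^2 - 2*l - 15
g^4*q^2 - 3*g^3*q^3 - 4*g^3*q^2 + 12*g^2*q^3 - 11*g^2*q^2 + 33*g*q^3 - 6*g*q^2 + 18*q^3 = (g - 6)*(g - 3*q)*(g*q + q)^2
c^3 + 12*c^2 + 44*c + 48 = (c + 2)*(c + 4)*(c + 6)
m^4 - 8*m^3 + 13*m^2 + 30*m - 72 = (m - 4)*(m - 3)^2*(m + 2)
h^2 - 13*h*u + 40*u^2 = (h - 8*u)*(h - 5*u)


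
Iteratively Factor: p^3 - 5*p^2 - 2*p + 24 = (p - 4)*(p^2 - p - 6) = (p - 4)*(p + 2)*(p - 3)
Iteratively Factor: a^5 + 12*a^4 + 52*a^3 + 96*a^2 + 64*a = (a + 4)*(a^4 + 8*a^3 + 20*a^2 + 16*a) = (a + 4)^2*(a^3 + 4*a^2 + 4*a) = (a + 2)*(a + 4)^2*(a^2 + 2*a) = (a + 2)^2*(a + 4)^2*(a)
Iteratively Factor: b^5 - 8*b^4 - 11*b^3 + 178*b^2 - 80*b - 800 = (b + 4)*(b^4 - 12*b^3 + 37*b^2 + 30*b - 200) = (b - 5)*(b + 4)*(b^3 - 7*b^2 + 2*b + 40) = (b - 5)*(b + 2)*(b + 4)*(b^2 - 9*b + 20) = (b - 5)*(b - 4)*(b + 2)*(b + 4)*(b - 5)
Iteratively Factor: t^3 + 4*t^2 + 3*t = (t + 3)*(t^2 + t) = (t + 1)*(t + 3)*(t)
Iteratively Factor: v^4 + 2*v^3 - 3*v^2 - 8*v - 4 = (v - 2)*(v^3 + 4*v^2 + 5*v + 2) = (v - 2)*(v + 2)*(v^2 + 2*v + 1) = (v - 2)*(v + 1)*(v + 2)*(v + 1)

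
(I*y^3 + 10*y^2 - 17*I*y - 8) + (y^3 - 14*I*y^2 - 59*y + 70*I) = y^3 + I*y^3 + 10*y^2 - 14*I*y^2 - 59*y - 17*I*y - 8 + 70*I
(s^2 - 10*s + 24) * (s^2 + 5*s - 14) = s^4 - 5*s^3 - 40*s^2 + 260*s - 336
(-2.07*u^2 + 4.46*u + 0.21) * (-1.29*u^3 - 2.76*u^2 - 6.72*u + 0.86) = 2.6703*u^5 - 0.0402000000000013*u^4 + 1.3299*u^3 - 32.331*u^2 + 2.4244*u + 0.1806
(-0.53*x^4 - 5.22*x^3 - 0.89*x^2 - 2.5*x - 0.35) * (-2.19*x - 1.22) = 1.1607*x^5 + 12.0784*x^4 + 8.3175*x^3 + 6.5608*x^2 + 3.8165*x + 0.427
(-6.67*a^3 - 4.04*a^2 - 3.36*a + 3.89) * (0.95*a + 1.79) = -6.3365*a^4 - 15.7773*a^3 - 10.4236*a^2 - 2.3189*a + 6.9631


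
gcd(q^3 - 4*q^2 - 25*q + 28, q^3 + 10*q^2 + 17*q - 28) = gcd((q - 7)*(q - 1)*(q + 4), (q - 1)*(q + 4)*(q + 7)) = q^2 + 3*q - 4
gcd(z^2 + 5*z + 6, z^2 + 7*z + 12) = z + 3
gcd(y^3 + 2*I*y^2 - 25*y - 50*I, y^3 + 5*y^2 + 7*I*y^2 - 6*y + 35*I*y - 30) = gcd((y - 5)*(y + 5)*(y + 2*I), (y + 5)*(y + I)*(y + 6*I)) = y + 5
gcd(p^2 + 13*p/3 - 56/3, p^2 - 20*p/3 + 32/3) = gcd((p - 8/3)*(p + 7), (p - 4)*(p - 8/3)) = p - 8/3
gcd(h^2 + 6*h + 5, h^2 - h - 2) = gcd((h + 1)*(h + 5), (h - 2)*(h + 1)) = h + 1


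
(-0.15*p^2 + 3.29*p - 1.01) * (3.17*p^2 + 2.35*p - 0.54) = -0.4755*p^4 + 10.0768*p^3 + 4.6108*p^2 - 4.1501*p + 0.5454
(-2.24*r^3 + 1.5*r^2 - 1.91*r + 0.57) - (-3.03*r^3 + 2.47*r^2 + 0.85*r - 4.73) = 0.79*r^3 - 0.97*r^2 - 2.76*r + 5.3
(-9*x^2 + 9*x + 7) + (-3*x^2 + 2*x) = -12*x^2 + 11*x + 7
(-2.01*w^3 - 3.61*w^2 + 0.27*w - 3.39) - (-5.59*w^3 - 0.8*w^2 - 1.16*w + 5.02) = 3.58*w^3 - 2.81*w^2 + 1.43*w - 8.41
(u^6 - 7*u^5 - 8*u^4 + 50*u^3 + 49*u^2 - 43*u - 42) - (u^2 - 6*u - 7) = u^6 - 7*u^5 - 8*u^4 + 50*u^3 + 48*u^2 - 37*u - 35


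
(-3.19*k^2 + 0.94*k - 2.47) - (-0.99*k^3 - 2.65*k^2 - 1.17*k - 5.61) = 0.99*k^3 - 0.54*k^2 + 2.11*k + 3.14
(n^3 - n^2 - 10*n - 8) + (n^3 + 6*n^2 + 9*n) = 2*n^3 + 5*n^2 - n - 8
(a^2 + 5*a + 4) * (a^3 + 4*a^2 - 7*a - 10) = a^5 + 9*a^4 + 17*a^3 - 29*a^2 - 78*a - 40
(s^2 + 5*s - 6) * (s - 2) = s^3 + 3*s^2 - 16*s + 12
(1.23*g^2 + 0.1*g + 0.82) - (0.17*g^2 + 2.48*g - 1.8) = 1.06*g^2 - 2.38*g + 2.62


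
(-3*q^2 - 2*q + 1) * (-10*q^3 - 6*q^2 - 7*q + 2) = 30*q^5 + 38*q^4 + 23*q^3 + 2*q^2 - 11*q + 2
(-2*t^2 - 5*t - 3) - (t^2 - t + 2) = -3*t^2 - 4*t - 5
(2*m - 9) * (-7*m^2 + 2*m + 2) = -14*m^3 + 67*m^2 - 14*m - 18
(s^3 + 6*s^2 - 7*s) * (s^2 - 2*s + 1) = s^5 + 4*s^4 - 18*s^3 + 20*s^2 - 7*s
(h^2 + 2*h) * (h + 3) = h^3 + 5*h^2 + 6*h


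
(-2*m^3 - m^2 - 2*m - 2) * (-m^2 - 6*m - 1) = 2*m^5 + 13*m^4 + 10*m^3 + 15*m^2 + 14*m + 2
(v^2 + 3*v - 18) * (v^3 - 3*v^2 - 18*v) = v^5 - 45*v^3 + 324*v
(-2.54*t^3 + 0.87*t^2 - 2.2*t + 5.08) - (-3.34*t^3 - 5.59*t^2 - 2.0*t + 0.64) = 0.8*t^3 + 6.46*t^2 - 0.2*t + 4.44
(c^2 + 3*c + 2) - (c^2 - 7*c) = 10*c + 2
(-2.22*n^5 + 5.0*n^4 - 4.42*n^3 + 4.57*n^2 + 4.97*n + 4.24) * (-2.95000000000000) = 6.549*n^5 - 14.75*n^4 + 13.039*n^3 - 13.4815*n^2 - 14.6615*n - 12.508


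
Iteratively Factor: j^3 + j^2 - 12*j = (j + 4)*(j^2 - 3*j) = (j - 3)*(j + 4)*(j)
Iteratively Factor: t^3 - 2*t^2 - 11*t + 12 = (t - 1)*(t^2 - t - 12) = (t - 4)*(t - 1)*(t + 3)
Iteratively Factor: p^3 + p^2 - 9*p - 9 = (p + 1)*(p^2 - 9) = (p - 3)*(p + 1)*(p + 3)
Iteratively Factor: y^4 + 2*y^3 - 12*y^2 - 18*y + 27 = (y + 3)*(y^3 - y^2 - 9*y + 9) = (y + 3)^2*(y^2 - 4*y + 3) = (y - 1)*(y + 3)^2*(y - 3)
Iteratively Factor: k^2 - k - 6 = (k - 3)*(k + 2)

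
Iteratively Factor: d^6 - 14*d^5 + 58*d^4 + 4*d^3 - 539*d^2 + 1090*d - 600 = (d - 1)*(d^5 - 13*d^4 + 45*d^3 + 49*d^2 - 490*d + 600) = (d - 5)*(d - 1)*(d^4 - 8*d^3 + 5*d^2 + 74*d - 120) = (d - 5)*(d - 4)*(d - 1)*(d^3 - 4*d^2 - 11*d + 30) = (d - 5)*(d - 4)*(d - 2)*(d - 1)*(d^2 - 2*d - 15) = (d - 5)^2*(d - 4)*(d - 2)*(d - 1)*(d + 3)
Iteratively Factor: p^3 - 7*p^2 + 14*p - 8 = (p - 2)*(p^2 - 5*p + 4) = (p - 4)*(p - 2)*(p - 1)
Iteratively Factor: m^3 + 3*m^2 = (m)*(m^2 + 3*m) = m*(m + 3)*(m)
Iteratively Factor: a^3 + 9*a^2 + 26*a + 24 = (a + 2)*(a^2 + 7*a + 12) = (a + 2)*(a + 3)*(a + 4)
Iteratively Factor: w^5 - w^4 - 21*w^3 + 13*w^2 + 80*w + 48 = (w + 4)*(w^4 - 5*w^3 - w^2 + 17*w + 12) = (w + 1)*(w + 4)*(w^3 - 6*w^2 + 5*w + 12) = (w - 3)*(w + 1)*(w + 4)*(w^2 - 3*w - 4) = (w - 4)*(w - 3)*(w + 1)*(w + 4)*(w + 1)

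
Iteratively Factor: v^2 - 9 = (v + 3)*(v - 3)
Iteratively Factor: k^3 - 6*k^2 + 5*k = (k - 1)*(k^2 - 5*k) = k*(k - 1)*(k - 5)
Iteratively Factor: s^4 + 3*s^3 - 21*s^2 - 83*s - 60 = (s - 5)*(s^3 + 8*s^2 + 19*s + 12) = (s - 5)*(s + 3)*(s^2 + 5*s + 4) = (s - 5)*(s + 1)*(s + 3)*(s + 4)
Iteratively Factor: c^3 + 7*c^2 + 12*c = (c + 4)*(c^2 + 3*c) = (c + 3)*(c + 4)*(c)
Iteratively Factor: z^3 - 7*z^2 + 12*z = (z - 3)*(z^2 - 4*z) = (z - 4)*(z - 3)*(z)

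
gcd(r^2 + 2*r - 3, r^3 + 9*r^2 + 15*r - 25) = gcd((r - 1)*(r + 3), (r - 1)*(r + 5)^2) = r - 1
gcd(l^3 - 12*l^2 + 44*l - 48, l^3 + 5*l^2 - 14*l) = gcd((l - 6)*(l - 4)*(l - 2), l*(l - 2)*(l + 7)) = l - 2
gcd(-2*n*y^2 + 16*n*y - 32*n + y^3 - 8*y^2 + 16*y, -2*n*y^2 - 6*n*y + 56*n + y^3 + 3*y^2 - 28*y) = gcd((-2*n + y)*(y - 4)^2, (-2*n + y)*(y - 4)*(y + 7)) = -2*n*y + 8*n + y^2 - 4*y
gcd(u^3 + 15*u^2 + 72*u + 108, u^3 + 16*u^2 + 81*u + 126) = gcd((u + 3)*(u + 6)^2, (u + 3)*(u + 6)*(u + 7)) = u^2 + 9*u + 18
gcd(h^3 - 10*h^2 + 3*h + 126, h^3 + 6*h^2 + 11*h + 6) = h + 3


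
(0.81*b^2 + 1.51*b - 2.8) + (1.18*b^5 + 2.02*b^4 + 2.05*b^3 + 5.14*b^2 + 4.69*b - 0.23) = 1.18*b^5 + 2.02*b^4 + 2.05*b^3 + 5.95*b^2 + 6.2*b - 3.03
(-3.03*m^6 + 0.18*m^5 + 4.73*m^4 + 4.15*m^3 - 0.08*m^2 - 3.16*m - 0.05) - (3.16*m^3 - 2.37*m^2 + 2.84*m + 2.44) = -3.03*m^6 + 0.18*m^5 + 4.73*m^4 + 0.99*m^3 + 2.29*m^2 - 6.0*m - 2.49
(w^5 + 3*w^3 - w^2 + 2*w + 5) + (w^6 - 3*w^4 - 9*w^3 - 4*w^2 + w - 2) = w^6 + w^5 - 3*w^4 - 6*w^3 - 5*w^2 + 3*w + 3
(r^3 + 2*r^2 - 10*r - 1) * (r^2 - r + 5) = r^5 + r^4 - 7*r^3 + 19*r^2 - 49*r - 5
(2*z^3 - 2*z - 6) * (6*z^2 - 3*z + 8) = 12*z^5 - 6*z^4 + 4*z^3 - 30*z^2 + 2*z - 48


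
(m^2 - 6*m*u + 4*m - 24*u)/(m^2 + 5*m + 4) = (m - 6*u)/(m + 1)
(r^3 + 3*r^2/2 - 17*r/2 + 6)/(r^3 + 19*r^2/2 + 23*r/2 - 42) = (r - 1)/(r + 7)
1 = 1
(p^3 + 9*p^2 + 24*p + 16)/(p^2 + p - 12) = (p^2 + 5*p + 4)/(p - 3)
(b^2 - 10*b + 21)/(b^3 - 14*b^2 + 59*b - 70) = (b - 3)/(b^2 - 7*b + 10)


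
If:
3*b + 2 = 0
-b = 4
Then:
No Solution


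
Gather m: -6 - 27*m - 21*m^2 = -21*m^2 - 27*m - 6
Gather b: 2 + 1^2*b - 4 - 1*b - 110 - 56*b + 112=-56*b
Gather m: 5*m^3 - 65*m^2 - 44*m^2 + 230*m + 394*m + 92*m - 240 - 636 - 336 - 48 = 5*m^3 - 109*m^2 + 716*m - 1260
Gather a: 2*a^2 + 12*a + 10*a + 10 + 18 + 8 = 2*a^2 + 22*a + 36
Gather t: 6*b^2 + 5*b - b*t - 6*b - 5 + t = 6*b^2 - b + t*(1 - b) - 5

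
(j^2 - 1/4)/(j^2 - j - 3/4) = (2*j - 1)/(2*j - 3)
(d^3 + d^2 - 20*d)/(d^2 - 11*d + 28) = d*(d + 5)/(d - 7)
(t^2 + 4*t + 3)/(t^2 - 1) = (t + 3)/(t - 1)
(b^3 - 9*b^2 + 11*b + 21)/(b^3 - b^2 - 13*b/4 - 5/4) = 4*(b^2 - 10*b + 21)/(4*b^2 - 8*b - 5)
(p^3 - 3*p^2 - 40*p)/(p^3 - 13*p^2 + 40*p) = (p + 5)/(p - 5)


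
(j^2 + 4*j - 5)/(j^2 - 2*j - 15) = (-j^2 - 4*j + 5)/(-j^2 + 2*j + 15)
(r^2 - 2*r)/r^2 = (r - 2)/r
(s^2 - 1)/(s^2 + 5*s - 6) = (s + 1)/(s + 6)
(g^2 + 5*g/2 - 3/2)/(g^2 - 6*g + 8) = (2*g^2 + 5*g - 3)/(2*(g^2 - 6*g + 8))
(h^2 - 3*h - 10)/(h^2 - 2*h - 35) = (-h^2 + 3*h + 10)/(-h^2 + 2*h + 35)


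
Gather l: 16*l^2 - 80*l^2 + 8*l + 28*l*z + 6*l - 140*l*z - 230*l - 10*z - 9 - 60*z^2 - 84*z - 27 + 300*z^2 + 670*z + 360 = -64*l^2 + l*(-112*z - 216) + 240*z^2 + 576*z + 324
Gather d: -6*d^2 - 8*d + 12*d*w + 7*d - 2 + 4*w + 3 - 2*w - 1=-6*d^2 + d*(12*w - 1) + 2*w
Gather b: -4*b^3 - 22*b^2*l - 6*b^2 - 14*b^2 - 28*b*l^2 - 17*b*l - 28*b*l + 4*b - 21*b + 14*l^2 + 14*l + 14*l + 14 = -4*b^3 + b^2*(-22*l - 20) + b*(-28*l^2 - 45*l - 17) + 14*l^2 + 28*l + 14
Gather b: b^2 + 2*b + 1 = b^2 + 2*b + 1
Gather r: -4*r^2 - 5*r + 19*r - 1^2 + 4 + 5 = -4*r^2 + 14*r + 8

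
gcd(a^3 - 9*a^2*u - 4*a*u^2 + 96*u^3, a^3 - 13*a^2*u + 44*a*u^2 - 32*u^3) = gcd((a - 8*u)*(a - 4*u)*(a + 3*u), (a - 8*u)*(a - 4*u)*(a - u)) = a^2 - 12*a*u + 32*u^2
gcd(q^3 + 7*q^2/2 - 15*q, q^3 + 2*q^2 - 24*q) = q^2 + 6*q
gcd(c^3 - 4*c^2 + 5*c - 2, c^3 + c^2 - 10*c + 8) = c^2 - 3*c + 2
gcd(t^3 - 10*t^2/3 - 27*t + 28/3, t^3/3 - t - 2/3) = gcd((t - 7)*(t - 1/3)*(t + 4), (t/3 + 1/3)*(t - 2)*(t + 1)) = 1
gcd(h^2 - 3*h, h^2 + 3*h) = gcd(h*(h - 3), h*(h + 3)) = h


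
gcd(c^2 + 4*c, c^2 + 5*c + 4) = c + 4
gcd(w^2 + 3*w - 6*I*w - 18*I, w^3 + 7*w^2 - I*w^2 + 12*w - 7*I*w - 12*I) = w + 3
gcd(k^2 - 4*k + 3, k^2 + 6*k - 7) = k - 1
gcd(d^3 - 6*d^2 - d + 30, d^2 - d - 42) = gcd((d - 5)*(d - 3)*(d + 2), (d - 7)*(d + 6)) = 1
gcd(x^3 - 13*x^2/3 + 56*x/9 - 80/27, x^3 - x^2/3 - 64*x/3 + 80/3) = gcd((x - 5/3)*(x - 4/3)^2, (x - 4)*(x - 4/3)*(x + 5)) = x - 4/3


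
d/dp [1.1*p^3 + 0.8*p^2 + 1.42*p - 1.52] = 3.3*p^2 + 1.6*p + 1.42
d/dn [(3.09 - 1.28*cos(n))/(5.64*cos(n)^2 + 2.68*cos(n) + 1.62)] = (-7.2192*cos(n)^2 + 34.8552*cos(n) + 10.3548)*sin(n)/(31.8096*cos(n)^4 + 30.2304*cos(n)^3 + 25.456*cos(n)^2 + 8.6832*cos(n) + 2.6244)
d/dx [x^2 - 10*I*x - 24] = 2*x - 10*I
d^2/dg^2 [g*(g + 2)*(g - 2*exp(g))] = -2*g^2*exp(g) - 12*g*exp(g) + 6*g - 12*exp(g) + 4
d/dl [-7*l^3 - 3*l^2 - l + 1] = -21*l^2 - 6*l - 1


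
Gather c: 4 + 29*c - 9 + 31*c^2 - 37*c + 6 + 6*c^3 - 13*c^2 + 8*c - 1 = 6*c^3 + 18*c^2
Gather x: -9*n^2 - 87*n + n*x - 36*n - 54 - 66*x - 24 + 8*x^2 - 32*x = -9*n^2 - 123*n + 8*x^2 + x*(n - 98) - 78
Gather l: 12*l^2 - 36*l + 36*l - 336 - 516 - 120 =12*l^2 - 972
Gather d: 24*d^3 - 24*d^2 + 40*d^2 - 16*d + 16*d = 24*d^3 + 16*d^2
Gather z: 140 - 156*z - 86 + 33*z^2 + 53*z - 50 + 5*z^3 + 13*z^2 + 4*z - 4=5*z^3 + 46*z^2 - 99*z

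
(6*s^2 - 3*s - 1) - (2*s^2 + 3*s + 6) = 4*s^2 - 6*s - 7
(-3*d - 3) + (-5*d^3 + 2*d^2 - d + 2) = -5*d^3 + 2*d^2 - 4*d - 1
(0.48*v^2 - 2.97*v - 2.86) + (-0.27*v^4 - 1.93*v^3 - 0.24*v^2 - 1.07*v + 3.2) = -0.27*v^4 - 1.93*v^3 + 0.24*v^2 - 4.04*v + 0.34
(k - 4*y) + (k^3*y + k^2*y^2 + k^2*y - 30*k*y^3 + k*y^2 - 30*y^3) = k^3*y + k^2*y^2 + k^2*y - 30*k*y^3 + k*y^2 + k - 30*y^3 - 4*y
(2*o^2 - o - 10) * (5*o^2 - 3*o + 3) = 10*o^4 - 11*o^3 - 41*o^2 + 27*o - 30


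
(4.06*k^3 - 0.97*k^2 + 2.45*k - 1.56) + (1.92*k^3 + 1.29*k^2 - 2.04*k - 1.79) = 5.98*k^3 + 0.32*k^2 + 0.41*k - 3.35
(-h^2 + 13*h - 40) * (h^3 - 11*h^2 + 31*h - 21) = -h^5 + 24*h^4 - 214*h^3 + 864*h^2 - 1513*h + 840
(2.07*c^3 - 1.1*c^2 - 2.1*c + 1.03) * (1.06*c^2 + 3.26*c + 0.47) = 2.1942*c^5 + 5.5822*c^4 - 4.8391*c^3 - 6.2712*c^2 + 2.3708*c + 0.4841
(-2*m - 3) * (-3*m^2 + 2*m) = 6*m^3 + 5*m^2 - 6*m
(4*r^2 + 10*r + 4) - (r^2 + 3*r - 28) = 3*r^2 + 7*r + 32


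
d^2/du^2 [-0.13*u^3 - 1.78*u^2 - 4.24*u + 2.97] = -0.78*u - 3.56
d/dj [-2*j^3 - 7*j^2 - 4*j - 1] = -6*j^2 - 14*j - 4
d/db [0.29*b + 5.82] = 0.290000000000000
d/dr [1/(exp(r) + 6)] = -exp(r)/(exp(r) + 6)^2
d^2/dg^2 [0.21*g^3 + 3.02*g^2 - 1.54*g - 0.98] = 1.26*g + 6.04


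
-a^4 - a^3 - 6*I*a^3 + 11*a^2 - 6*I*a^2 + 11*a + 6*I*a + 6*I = (a + 2*I)*(a + 3*I)*(-I*a + 1)*(-I*a - I)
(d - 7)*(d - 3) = d^2 - 10*d + 21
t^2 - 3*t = t*(t - 3)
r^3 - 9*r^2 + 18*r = r*(r - 6)*(r - 3)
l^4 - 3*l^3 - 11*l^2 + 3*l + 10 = (l - 5)*(l - 1)*(l + 1)*(l + 2)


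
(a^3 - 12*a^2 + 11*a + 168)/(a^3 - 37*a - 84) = (a - 8)/(a + 4)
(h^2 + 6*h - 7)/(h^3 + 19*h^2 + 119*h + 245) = (h - 1)/(h^2 + 12*h + 35)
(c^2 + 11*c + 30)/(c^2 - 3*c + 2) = (c^2 + 11*c + 30)/(c^2 - 3*c + 2)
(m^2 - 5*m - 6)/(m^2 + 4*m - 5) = (m^2 - 5*m - 6)/(m^2 + 4*m - 5)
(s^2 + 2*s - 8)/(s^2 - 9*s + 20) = (s^2 + 2*s - 8)/(s^2 - 9*s + 20)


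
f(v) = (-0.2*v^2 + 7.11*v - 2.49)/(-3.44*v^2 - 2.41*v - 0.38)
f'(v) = (7.11 - 0.4*v)/(-3.44*v^2 - 2.41*v - 0.38) + (6.88*v + 2.41)*(-0.2*v^2 + 7.11*v - 2.49)/(-3.44*v^2 - 2.41*v - 0.38)^2 = (24.9404*v^2 - 16.9792*v - 8.7027)/(11.8336*v^4 + 16.5808*v^3 + 8.4225*v^2 + 1.8316*v + 0.1444)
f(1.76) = -0.62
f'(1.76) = 0.17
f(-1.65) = 2.56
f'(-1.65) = 2.62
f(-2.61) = 1.28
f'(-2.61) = 0.67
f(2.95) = -0.45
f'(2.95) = 0.11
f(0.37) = -0.07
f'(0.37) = -3.81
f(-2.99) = 1.07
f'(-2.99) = 0.46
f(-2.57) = 1.31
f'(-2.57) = 0.70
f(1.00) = -0.71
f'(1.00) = -0.02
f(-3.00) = 1.06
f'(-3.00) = 0.46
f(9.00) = -0.15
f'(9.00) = 0.02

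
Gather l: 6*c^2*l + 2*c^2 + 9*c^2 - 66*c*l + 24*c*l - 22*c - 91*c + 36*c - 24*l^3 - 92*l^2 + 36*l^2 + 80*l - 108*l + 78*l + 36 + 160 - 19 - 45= 11*c^2 - 77*c - 24*l^3 - 56*l^2 + l*(6*c^2 - 42*c + 50) + 132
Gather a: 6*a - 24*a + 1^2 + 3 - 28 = -18*a - 24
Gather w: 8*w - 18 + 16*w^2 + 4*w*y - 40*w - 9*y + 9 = 16*w^2 + w*(4*y - 32) - 9*y - 9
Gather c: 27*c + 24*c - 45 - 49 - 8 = 51*c - 102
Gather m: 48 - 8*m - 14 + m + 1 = 35 - 7*m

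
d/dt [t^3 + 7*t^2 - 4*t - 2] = 3*t^2 + 14*t - 4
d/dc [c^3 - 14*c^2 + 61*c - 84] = 3*c^2 - 28*c + 61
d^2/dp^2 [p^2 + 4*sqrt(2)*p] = 2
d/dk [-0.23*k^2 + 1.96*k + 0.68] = 1.96 - 0.46*k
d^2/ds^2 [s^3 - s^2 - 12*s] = 6*s - 2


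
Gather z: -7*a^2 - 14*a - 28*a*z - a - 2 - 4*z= -7*a^2 - 15*a + z*(-28*a - 4) - 2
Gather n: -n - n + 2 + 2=4 - 2*n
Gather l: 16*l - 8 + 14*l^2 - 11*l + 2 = 14*l^2 + 5*l - 6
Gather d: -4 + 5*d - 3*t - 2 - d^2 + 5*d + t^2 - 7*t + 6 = -d^2 + 10*d + t^2 - 10*t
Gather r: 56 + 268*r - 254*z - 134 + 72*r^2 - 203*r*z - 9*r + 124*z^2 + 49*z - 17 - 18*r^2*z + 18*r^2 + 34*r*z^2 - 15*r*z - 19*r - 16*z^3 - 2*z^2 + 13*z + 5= r^2*(90 - 18*z) + r*(34*z^2 - 218*z + 240) - 16*z^3 + 122*z^2 - 192*z - 90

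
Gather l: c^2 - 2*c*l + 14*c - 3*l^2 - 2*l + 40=c^2 + 14*c - 3*l^2 + l*(-2*c - 2) + 40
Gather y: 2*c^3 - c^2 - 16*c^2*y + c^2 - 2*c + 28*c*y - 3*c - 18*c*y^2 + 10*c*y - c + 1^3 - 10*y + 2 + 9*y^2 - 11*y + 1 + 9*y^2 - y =2*c^3 - 6*c + y^2*(18 - 18*c) + y*(-16*c^2 + 38*c - 22) + 4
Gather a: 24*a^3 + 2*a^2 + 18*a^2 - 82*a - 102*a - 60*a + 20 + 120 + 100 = 24*a^3 + 20*a^2 - 244*a + 240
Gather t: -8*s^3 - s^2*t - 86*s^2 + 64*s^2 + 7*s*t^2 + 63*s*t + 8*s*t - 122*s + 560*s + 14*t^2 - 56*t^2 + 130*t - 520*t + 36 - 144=-8*s^3 - 22*s^2 + 438*s + t^2*(7*s - 42) + t*(-s^2 + 71*s - 390) - 108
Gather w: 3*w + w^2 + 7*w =w^2 + 10*w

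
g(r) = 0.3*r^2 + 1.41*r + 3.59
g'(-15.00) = -7.59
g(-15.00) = 49.94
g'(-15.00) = -7.59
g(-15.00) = 49.94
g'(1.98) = 2.60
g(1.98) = 7.56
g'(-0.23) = 1.27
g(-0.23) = 3.28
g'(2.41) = 2.86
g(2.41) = 8.73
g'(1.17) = 2.11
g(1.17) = 5.65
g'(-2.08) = 0.16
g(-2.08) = 1.96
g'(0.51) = 1.72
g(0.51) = 4.39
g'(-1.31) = 0.62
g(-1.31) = 2.26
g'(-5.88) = -2.12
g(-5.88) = 5.67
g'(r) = 0.6*r + 1.41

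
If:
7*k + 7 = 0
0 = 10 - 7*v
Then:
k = -1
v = 10/7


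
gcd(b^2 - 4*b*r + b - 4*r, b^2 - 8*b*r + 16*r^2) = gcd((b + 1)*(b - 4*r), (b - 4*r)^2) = -b + 4*r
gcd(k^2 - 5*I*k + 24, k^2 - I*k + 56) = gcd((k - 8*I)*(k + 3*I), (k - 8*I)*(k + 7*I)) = k - 8*I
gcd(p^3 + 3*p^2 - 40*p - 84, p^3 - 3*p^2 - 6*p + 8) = p + 2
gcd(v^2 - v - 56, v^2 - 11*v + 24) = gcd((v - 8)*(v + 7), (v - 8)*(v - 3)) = v - 8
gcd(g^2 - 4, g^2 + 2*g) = g + 2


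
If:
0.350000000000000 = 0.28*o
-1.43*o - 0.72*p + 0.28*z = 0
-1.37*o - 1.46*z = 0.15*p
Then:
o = 1.25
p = -2.83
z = -0.88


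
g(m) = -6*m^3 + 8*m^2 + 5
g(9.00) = -3721.00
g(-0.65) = 10.03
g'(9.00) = -1314.00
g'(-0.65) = -18.00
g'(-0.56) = -14.60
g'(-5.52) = -636.79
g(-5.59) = 1303.05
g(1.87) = -6.26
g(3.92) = -233.49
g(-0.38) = 6.48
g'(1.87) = -33.02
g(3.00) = -85.00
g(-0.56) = 8.56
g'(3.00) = -114.00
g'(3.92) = -213.88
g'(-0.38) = -8.68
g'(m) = -18*m^2 + 16*m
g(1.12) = 6.61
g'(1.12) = -4.66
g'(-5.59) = -651.91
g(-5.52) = 1257.94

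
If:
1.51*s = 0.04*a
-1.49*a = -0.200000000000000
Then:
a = 0.13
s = 0.00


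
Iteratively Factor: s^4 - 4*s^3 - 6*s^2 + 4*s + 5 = (s - 1)*(s^3 - 3*s^2 - 9*s - 5) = (s - 1)*(s + 1)*(s^2 - 4*s - 5) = (s - 5)*(s - 1)*(s + 1)*(s + 1)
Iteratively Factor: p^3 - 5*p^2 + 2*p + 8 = (p - 4)*(p^2 - p - 2) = (p - 4)*(p - 2)*(p + 1)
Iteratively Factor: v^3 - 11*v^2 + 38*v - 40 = (v - 4)*(v^2 - 7*v + 10) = (v - 5)*(v - 4)*(v - 2)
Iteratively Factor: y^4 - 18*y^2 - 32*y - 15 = (y + 1)*(y^3 - y^2 - 17*y - 15) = (y + 1)^2*(y^2 - 2*y - 15) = (y + 1)^2*(y + 3)*(y - 5)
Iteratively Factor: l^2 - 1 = (l - 1)*(l + 1)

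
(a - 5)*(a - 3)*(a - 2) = a^3 - 10*a^2 + 31*a - 30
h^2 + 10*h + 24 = (h + 4)*(h + 6)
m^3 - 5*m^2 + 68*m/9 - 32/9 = (m - 8/3)*(m - 4/3)*(m - 1)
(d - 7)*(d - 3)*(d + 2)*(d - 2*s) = d^4 - 2*d^3*s - 8*d^3 + 16*d^2*s + d^2 - 2*d*s + 42*d - 84*s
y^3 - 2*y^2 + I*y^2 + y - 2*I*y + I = (y - 1)^2*(y + I)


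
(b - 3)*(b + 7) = b^2 + 4*b - 21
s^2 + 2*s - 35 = (s - 5)*(s + 7)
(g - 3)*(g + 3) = g^2 - 9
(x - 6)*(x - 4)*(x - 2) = x^3 - 12*x^2 + 44*x - 48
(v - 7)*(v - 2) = v^2 - 9*v + 14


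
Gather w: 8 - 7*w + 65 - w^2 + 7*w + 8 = 81 - w^2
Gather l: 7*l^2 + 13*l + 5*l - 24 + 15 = 7*l^2 + 18*l - 9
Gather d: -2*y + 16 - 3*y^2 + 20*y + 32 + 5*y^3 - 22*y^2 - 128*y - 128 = 5*y^3 - 25*y^2 - 110*y - 80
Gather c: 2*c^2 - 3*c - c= 2*c^2 - 4*c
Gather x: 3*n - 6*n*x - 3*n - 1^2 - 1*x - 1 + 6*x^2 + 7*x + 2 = 6*x^2 + x*(6 - 6*n)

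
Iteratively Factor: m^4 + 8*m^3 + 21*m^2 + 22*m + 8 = (m + 1)*(m^3 + 7*m^2 + 14*m + 8) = (m + 1)*(m + 4)*(m^2 + 3*m + 2) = (m + 1)^2*(m + 4)*(m + 2)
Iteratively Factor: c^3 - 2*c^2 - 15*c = (c + 3)*(c^2 - 5*c) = (c - 5)*(c + 3)*(c)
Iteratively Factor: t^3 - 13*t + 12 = (t - 1)*(t^2 + t - 12) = (t - 3)*(t - 1)*(t + 4)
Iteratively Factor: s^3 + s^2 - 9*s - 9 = (s - 3)*(s^2 + 4*s + 3) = (s - 3)*(s + 3)*(s + 1)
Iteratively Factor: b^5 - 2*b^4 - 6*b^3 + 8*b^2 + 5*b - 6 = (b - 1)*(b^4 - b^3 - 7*b^2 + b + 6) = (b - 1)*(b + 1)*(b^3 - 2*b^2 - 5*b + 6) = (b - 3)*(b - 1)*(b + 1)*(b^2 + b - 2) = (b - 3)*(b - 1)*(b + 1)*(b + 2)*(b - 1)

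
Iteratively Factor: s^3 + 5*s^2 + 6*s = (s + 3)*(s^2 + 2*s) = s*(s + 3)*(s + 2)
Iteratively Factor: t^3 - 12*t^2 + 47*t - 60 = (t - 4)*(t^2 - 8*t + 15) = (t - 4)*(t - 3)*(t - 5)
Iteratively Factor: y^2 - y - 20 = (y + 4)*(y - 5)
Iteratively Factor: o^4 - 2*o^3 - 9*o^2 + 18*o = (o + 3)*(o^3 - 5*o^2 + 6*o) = o*(o + 3)*(o^2 - 5*o + 6) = o*(o - 3)*(o + 3)*(o - 2)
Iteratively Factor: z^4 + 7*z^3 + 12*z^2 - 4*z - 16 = (z + 4)*(z^3 + 3*z^2 - 4) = (z - 1)*(z + 4)*(z^2 + 4*z + 4) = (z - 1)*(z + 2)*(z + 4)*(z + 2)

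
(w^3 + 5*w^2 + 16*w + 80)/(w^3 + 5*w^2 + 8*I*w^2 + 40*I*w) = (w^2 + 16)/(w*(w + 8*I))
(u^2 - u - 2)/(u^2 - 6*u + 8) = (u + 1)/(u - 4)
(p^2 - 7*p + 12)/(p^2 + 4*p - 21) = (p - 4)/(p + 7)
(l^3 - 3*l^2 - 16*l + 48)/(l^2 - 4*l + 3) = (l^2 - 16)/(l - 1)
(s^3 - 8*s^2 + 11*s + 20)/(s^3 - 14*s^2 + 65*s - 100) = (s + 1)/(s - 5)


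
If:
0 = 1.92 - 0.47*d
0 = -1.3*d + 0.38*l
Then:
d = 4.09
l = 13.98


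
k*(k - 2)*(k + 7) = k^3 + 5*k^2 - 14*k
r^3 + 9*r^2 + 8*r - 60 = (r - 2)*(r + 5)*(r + 6)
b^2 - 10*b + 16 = (b - 8)*(b - 2)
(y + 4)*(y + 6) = y^2 + 10*y + 24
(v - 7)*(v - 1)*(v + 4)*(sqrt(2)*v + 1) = sqrt(2)*v^4 - 4*sqrt(2)*v^3 + v^3 - 25*sqrt(2)*v^2 - 4*v^2 - 25*v + 28*sqrt(2)*v + 28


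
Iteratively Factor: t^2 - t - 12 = (t + 3)*(t - 4)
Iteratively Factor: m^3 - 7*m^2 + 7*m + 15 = (m - 3)*(m^2 - 4*m - 5) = (m - 5)*(m - 3)*(m + 1)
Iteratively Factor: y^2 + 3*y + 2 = (y + 1)*(y + 2)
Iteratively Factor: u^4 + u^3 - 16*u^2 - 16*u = (u - 4)*(u^3 + 5*u^2 + 4*u) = (u - 4)*(u + 4)*(u^2 + u) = u*(u - 4)*(u + 4)*(u + 1)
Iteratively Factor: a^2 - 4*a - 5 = (a - 5)*(a + 1)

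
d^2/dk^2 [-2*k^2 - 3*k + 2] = -4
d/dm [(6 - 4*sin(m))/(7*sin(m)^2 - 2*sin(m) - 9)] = 4*(7*sin(m)^2 - 21*sin(m) + 12)*cos(m)/((sin(m) + 1)^2*(7*sin(m) - 9)^2)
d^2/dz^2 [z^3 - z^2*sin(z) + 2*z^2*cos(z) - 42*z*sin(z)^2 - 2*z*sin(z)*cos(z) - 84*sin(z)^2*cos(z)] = z^2*sin(z) - 2*z^2*cos(z) - 8*z*sin(z) + 4*z*sin(2*z) - 4*z*cos(z) - 84*z*cos(2*z) + 6*z - 2*sin(z) - 84*sin(2*z) + 25*cos(z) - 4*cos(2*z) - 189*cos(3*z)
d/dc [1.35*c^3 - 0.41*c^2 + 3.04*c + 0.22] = 4.05*c^2 - 0.82*c + 3.04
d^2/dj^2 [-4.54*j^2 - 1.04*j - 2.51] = -9.08000000000000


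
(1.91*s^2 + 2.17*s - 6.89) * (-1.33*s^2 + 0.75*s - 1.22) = -2.5403*s^4 - 1.4536*s^3 + 8.461*s^2 - 7.8149*s + 8.4058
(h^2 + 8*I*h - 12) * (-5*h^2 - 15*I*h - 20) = -5*h^4 - 55*I*h^3 + 160*h^2 + 20*I*h + 240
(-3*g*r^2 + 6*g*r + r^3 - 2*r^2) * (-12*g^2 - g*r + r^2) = 36*g^3*r^2 - 72*g^3*r - 9*g^2*r^3 + 18*g^2*r^2 - 4*g*r^4 + 8*g*r^3 + r^5 - 2*r^4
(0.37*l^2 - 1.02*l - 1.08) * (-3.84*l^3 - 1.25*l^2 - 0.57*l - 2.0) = -1.4208*l^5 + 3.4543*l^4 + 5.2113*l^3 + 1.1914*l^2 + 2.6556*l + 2.16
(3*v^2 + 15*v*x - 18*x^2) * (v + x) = 3*v^3 + 18*v^2*x - 3*v*x^2 - 18*x^3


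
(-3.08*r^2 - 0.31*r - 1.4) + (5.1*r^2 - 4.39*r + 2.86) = 2.02*r^2 - 4.7*r + 1.46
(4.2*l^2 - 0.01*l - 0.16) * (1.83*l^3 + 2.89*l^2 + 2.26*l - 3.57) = 7.686*l^5 + 12.1197*l^4 + 9.1703*l^3 - 15.479*l^2 - 0.3259*l + 0.5712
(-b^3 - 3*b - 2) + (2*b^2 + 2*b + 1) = -b^3 + 2*b^2 - b - 1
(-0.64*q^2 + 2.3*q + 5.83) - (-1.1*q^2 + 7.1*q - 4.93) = 0.46*q^2 - 4.8*q + 10.76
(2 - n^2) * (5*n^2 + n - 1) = -5*n^4 - n^3 + 11*n^2 + 2*n - 2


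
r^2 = r^2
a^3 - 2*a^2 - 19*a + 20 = (a - 5)*(a - 1)*(a + 4)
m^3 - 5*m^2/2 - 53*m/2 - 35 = (m - 7)*(m + 2)*(m + 5/2)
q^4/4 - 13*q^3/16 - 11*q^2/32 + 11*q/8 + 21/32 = (q/2 + 1/4)*(q/2 + 1/2)*(q - 3)*(q - 7/4)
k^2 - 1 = (k - 1)*(k + 1)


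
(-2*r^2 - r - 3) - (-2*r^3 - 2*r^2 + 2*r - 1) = 2*r^3 - 3*r - 2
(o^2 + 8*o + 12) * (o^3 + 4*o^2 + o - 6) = o^5 + 12*o^4 + 45*o^3 + 50*o^2 - 36*o - 72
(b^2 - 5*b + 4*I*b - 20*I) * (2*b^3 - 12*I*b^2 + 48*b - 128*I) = 2*b^5 - 10*b^4 - 4*I*b^4 + 96*b^3 + 20*I*b^3 - 480*b^2 + 64*I*b^2 + 512*b - 320*I*b - 2560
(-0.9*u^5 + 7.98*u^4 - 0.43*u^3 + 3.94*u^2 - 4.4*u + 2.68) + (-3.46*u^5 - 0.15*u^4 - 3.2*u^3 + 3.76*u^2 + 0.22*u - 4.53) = -4.36*u^5 + 7.83*u^4 - 3.63*u^3 + 7.7*u^2 - 4.18*u - 1.85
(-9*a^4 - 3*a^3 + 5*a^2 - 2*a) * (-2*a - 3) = 18*a^5 + 33*a^4 - a^3 - 11*a^2 + 6*a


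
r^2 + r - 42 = (r - 6)*(r + 7)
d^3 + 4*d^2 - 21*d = d*(d - 3)*(d + 7)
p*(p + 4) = p^2 + 4*p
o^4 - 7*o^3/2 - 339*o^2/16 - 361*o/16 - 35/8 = (o - 7)*(o + 1/4)*(o + 5/4)*(o + 2)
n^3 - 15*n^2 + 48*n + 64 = (n - 8)^2*(n + 1)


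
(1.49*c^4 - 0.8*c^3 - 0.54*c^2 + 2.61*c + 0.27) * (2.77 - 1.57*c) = -2.3393*c^5 + 5.3833*c^4 - 1.3682*c^3 - 5.5935*c^2 + 6.8058*c + 0.7479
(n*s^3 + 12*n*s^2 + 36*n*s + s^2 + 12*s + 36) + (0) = n*s^3 + 12*n*s^2 + 36*n*s + s^2 + 12*s + 36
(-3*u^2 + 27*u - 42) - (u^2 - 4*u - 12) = -4*u^2 + 31*u - 30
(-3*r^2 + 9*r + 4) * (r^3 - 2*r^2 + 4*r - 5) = -3*r^5 + 15*r^4 - 26*r^3 + 43*r^2 - 29*r - 20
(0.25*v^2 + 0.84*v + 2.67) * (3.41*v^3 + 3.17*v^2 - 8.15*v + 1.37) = 0.8525*v^5 + 3.6569*v^4 + 9.73*v^3 + 1.9604*v^2 - 20.6097*v + 3.6579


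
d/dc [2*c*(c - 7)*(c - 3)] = 6*c^2 - 40*c + 42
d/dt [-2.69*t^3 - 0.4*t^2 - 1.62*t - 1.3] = -8.07*t^2 - 0.8*t - 1.62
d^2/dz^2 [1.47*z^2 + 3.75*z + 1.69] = 2.94000000000000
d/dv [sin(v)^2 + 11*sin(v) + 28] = (2*sin(v) + 11)*cos(v)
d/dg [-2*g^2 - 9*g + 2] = -4*g - 9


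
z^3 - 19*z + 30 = (z - 3)*(z - 2)*(z + 5)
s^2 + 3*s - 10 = (s - 2)*(s + 5)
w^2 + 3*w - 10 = (w - 2)*(w + 5)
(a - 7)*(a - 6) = a^2 - 13*a + 42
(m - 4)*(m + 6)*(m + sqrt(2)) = m^3 + sqrt(2)*m^2 + 2*m^2 - 24*m + 2*sqrt(2)*m - 24*sqrt(2)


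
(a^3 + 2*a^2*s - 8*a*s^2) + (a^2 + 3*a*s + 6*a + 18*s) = a^3 + 2*a^2*s + a^2 - 8*a*s^2 + 3*a*s + 6*a + 18*s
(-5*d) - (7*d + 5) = -12*d - 5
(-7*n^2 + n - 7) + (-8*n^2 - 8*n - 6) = -15*n^2 - 7*n - 13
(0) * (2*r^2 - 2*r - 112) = 0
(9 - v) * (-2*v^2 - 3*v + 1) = 2*v^3 - 15*v^2 - 28*v + 9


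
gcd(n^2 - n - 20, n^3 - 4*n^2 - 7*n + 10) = n - 5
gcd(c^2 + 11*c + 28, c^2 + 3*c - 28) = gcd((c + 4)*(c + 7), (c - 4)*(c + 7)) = c + 7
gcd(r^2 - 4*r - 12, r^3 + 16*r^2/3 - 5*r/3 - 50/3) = r + 2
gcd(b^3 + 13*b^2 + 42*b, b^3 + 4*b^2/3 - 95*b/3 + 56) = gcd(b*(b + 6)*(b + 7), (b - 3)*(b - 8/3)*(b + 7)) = b + 7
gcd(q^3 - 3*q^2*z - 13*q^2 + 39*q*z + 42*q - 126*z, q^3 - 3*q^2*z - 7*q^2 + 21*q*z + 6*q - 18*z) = -q^2 + 3*q*z + 6*q - 18*z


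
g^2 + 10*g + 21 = (g + 3)*(g + 7)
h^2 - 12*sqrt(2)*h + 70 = (h - 7*sqrt(2))*(h - 5*sqrt(2))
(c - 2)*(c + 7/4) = c^2 - c/4 - 7/2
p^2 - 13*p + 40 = (p - 8)*(p - 5)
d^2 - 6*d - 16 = (d - 8)*(d + 2)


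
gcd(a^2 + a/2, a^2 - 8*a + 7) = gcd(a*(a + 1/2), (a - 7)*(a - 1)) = 1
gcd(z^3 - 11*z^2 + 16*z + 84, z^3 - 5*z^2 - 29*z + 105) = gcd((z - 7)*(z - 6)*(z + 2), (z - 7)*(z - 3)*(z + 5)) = z - 7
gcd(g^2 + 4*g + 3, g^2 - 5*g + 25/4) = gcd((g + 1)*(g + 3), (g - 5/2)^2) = 1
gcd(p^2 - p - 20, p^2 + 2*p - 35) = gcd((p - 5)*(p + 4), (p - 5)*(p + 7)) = p - 5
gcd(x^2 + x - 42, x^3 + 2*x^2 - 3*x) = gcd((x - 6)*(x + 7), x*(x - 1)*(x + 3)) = 1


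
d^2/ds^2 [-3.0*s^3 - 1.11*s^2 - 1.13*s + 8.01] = -18.0*s - 2.22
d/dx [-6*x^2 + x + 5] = 1 - 12*x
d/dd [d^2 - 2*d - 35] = 2*d - 2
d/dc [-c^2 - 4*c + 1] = -2*c - 4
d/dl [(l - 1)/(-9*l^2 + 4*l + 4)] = (9*l^2 - 18*l + 8)/(81*l^4 - 72*l^3 - 56*l^2 + 32*l + 16)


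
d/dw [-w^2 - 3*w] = -2*w - 3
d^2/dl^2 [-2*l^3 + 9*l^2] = 18 - 12*l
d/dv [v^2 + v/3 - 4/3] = 2*v + 1/3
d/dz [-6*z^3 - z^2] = 2*z*(-9*z - 1)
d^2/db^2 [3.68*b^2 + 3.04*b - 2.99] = 7.36000000000000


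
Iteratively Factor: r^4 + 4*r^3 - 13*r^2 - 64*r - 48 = (r + 4)*(r^3 - 13*r - 12) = (r + 3)*(r + 4)*(r^2 - 3*r - 4) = (r + 1)*(r + 3)*(r + 4)*(r - 4)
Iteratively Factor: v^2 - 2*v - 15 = (v + 3)*(v - 5)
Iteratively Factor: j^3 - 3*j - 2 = (j + 1)*(j^2 - j - 2) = (j - 2)*(j + 1)*(j + 1)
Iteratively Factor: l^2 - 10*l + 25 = (l - 5)*(l - 5)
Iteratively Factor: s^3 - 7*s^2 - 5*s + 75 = (s + 3)*(s^2 - 10*s + 25) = (s - 5)*(s + 3)*(s - 5)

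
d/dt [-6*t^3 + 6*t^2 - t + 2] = -18*t^2 + 12*t - 1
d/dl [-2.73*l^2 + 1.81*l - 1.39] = 1.81 - 5.46*l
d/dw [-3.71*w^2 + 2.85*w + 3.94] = 2.85 - 7.42*w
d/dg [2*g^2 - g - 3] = 4*g - 1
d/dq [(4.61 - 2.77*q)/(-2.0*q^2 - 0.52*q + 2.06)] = (-5.54*q^2 + 18.44*q - 3.309)/(4.0*q^4 + 2.08*q^3 - 7.9696*q^2 - 2.1424*q + 4.2436)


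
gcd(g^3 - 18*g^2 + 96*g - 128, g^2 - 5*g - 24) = g - 8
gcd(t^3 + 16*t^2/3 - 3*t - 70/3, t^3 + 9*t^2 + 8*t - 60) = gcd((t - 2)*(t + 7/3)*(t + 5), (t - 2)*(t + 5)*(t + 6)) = t^2 + 3*t - 10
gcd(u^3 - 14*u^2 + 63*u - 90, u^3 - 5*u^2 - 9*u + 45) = u^2 - 8*u + 15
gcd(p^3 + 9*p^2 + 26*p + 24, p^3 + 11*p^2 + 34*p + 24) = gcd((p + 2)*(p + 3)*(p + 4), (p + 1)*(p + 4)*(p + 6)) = p + 4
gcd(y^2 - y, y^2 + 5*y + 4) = 1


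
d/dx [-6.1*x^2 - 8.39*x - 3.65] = -12.2*x - 8.39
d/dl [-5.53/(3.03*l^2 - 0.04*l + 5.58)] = (33.5118*l - 0.2212)/(3.03*l^2 - 0.04*l + 5.58)^2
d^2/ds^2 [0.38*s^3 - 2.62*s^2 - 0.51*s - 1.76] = 2.28*s - 5.24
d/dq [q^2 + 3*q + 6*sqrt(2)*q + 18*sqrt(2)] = 2*q + 3 + 6*sqrt(2)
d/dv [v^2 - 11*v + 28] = 2*v - 11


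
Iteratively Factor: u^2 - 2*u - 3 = (u - 3)*(u + 1)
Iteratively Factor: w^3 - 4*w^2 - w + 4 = (w - 1)*(w^2 - 3*w - 4) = (w - 4)*(w - 1)*(w + 1)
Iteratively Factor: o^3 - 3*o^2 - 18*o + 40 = (o - 2)*(o^2 - o - 20) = (o - 2)*(o + 4)*(o - 5)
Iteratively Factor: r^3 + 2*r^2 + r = (r + 1)*(r^2 + r) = r*(r + 1)*(r + 1)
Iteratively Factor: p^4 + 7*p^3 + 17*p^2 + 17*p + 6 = (p + 2)*(p^3 + 5*p^2 + 7*p + 3) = (p + 1)*(p + 2)*(p^2 + 4*p + 3) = (p + 1)*(p + 2)*(p + 3)*(p + 1)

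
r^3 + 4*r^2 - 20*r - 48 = (r - 4)*(r + 2)*(r + 6)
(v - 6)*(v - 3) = v^2 - 9*v + 18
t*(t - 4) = t^2 - 4*t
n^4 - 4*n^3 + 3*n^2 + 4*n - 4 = (n - 2)^2*(n - 1)*(n + 1)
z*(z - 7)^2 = z^3 - 14*z^2 + 49*z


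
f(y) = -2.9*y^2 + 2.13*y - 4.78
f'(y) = 2.13 - 5.8*y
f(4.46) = -52.97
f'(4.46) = -23.74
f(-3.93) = -57.94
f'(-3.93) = 24.92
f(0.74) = -4.79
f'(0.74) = -2.16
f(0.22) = -4.45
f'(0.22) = 0.85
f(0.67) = -4.65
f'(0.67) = -1.76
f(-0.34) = -5.84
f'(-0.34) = 4.10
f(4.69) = -58.58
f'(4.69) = -25.07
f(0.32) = -4.40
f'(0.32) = 0.27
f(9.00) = -220.51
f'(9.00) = -50.07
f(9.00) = -220.51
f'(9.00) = -50.07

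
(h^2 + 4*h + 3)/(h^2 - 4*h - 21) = (h + 1)/(h - 7)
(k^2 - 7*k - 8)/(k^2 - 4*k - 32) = (k + 1)/(k + 4)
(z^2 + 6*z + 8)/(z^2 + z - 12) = (z + 2)/(z - 3)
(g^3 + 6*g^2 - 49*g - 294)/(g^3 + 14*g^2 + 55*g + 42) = (g - 7)/(g + 1)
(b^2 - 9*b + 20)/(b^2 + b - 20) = (b - 5)/(b + 5)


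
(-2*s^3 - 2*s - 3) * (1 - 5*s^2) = 10*s^5 + 8*s^3 + 15*s^2 - 2*s - 3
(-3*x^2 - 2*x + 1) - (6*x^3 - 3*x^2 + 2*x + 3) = -6*x^3 - 4*x - 2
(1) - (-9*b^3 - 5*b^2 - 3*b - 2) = 9*b^3 + 5*b^2 + 3*b + 3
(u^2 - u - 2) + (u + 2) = u^2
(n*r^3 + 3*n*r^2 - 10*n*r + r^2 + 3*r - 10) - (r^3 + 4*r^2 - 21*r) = n*r^3 + 3*n*r^2 - 10*n*r - r^3 - 3*r^2 + 24*r - 10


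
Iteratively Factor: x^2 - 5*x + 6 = (x - 3)*(x - 2)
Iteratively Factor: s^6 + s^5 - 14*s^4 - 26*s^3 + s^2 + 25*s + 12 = (s + 1)*(s^5 - 14*s^3 - 12*s^2 + 13*s + 12) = (s + 1)^2*(s^4 - s^3 - 13*s^2 + s + 12) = (s - 4)*(s + 1)^2*(s^3 + 3*s^2 - s - 3) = (s - 4)*(s + 1)^3*(s^2 + 2*s - 3) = (s - 4)*(s + 1)^3*(s + 3)*(s - 1)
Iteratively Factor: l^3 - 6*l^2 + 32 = (l - 4)*(l^2 - 2*l - 8) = (l - 4)*(l + 2)*(l - 4)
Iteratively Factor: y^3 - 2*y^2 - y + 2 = (y + 1)*(y^2 - 3*y + 2) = (y - 1)*(y + 1)*(y - 2)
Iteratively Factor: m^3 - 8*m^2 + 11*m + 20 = (m - 5)*(m^2 - 3*m - 4) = (m - 5)*(m - 4)*(m + 1)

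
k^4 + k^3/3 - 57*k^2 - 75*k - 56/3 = (k - 8)*(k + 1/3)*(k + 1)*(k + 7)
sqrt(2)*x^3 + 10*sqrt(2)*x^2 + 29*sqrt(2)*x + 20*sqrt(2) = (x + 4)*(x + 5)*(sqrt(2)*x + sqrt(2))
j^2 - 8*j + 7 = (j - 7)*(j - 1)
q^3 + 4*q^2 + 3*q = q*(q + 1)*(q + 3)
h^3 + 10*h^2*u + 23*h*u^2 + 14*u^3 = (h + u)*(h + 2*u)*(h + 7*u)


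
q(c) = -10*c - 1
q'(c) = -10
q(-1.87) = 17.70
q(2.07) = -21.70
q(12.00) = -121.00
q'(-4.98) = -10.00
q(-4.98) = 48.80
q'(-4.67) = -10.00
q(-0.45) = 3.50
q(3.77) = -38.70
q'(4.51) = -10.00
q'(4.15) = -10.00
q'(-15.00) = -10.00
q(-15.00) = 149.00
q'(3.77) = -10.00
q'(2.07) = -10.00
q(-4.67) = 45.70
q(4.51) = -46.10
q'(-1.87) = -10.00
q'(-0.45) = -10.00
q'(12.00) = -10.00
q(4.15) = -42.50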